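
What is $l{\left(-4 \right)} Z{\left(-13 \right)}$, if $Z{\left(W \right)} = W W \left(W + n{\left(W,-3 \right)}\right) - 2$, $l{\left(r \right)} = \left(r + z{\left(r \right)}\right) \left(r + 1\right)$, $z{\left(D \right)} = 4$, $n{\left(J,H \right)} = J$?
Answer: $0$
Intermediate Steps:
$l{\left(r \right)} = \left(1 + r\right) \left(4 + r\right)$ ($l{\left(r \right)} = \left(r + 4\right) \left(r + 1\right) = \left(4 + r\right) \left(1 + r\right) = \left(1 + r\right) \left(4 + r\right)$)
$Z{\left(W \right)} = -2 + 2 W^{3}$ ($Z{\left(W \right)} = W W \left(W + W\right) - 2 = W W 2 W - 2 = W 2 W^{2} - 2 = 2 W^{3} - 2 = -2 + 2 W^{3}$)
$l{\left(-4 \right)} Z{\left(-13 \right)} = \left(4 + \left(-4\right)^{2} + 5 \left(-4\right)\right) \left(-2 + 2 \left(-13\right)^{3}\right) = \left(4 + 16 - 20\right) \left(-2 + 2 \left(-2197\right)\right) = 0 \left(-2 - 4394\right) = 0 \left(-4396\right) = 0$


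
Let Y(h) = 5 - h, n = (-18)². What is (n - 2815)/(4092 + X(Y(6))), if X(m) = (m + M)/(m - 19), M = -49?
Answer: -4982/8189 ≈ -0.60838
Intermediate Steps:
n = 324
X(m) = (-49 + m)/(-19 + m) (X(m) = (m - 49)/(m - 19) = (-49 + m)/(-19 + m))
(n - 2815)/(4092 + X(Y(6))) = (324 - 2815)/(4092 + (-49 + (5 - 1*6))/(-19 + (5 - 1*6))) = -2491/(4092 + (-49 + (5 - 6))/(-19 + (5 - 6))) = -2491/(4092 + (-49 - 1)/(-19 - 1)) = -2491/(4092 - 50/(-20)) = -2491/(4092 - 1/20*(-50)) = -2491/(4092 + 5/2) = -2491/8189/2 = -2491*2/8189 = -4982/8189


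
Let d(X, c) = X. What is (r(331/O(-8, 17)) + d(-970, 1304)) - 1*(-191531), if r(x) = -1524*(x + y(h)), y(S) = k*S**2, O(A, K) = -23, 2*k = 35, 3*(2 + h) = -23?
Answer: -157297229/69 ≈ -2.2797e+6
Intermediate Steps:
h = -29/3 (h = -2 + (1/3)*(-23) = -2 - 23/3 = -29/3 ≈ -9.6667)
k = 35/2 (k = (1/2)*35 = 35/2 ≈ 17.500)
y(S) = 35*S**2/2
r(x) = -7476490/3 - 1524*x (r(x) = -1524*(x + 35*(-29/3)**2/2) = -1524*(x + (35/2)*(841/9)) = -1524*(x + 29435/18) = -1524*(29435/18 + x) = -7476490/3 - 1524*x)
(r(331/O(-8, 17)) + d(-970, 1304)) - 1*(-191531) = ((-7476490/3 - 504444/(-23)) - 970) - 1*(-191531) = ((-7476490/3 - 504444*(-1)/23) - 970) + 191531 = ((-7476490/3 - 1524*(-331/23)) - 970) + 191531 = ((-7476490/3 + 504444/23) - 970) + 191531 = (-170445938/69 - 970) + 191531 = -170512868/69 + 191531 = -157297229/69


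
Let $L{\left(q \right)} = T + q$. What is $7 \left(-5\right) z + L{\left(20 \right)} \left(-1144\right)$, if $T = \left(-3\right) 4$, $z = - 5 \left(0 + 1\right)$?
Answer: $-8977$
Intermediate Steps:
$z = -5$ ($z = \left(-5\right) 1 = -5$)
$T = -12$
$L{\left(q \right)} = -12 + q$
$7 \left(-5\right) z + L{\left(20 \right)} \left(-1144\right) = 7 \left(-5\right) \left(-5\right) + \left(-12 + 20\right) \left(-1144\right) = \left(-35\right) \left(-5\right) + 8 \left(-1144\right) = 175 - 9152 = -8977$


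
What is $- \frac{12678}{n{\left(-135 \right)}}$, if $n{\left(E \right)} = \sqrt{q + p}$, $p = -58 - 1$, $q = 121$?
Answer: $- \frac{6339 \sqrt{62}}{31} \approx -1610.1$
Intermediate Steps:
$p = -59$
$n{\left(E \right)} = \sqrt{62}$ ($n{\left(E \right)} = \sqrt{121 - 59} = \sqrt{62}$)
$- \frac{12678}{n{\left(-135 \right)}} = - \frac{12678}{\sqrt{62}} = - 12678 \frac{\sqrt{62}}{62} = - \frac{6339 \sqrt{62}}{31}$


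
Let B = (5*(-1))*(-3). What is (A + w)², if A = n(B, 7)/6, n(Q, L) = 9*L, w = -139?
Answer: 66049/4 ≈ 16512.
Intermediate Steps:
B = 15 (B = -5*(-3) = 15)
A = 21/2 (A = (9*7)/6 = 63*(⅙) = 21/2 ≈ 10.500)
(A + w)² = (21/2 - 139)² = (-257/2)² = 66049/4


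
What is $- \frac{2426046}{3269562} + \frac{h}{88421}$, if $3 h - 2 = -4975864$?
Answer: $- \frac{2818738258757}{144548970801} \approx -19.5$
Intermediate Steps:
$h = - \frac{4975862}{3}$ ($h = \frac{2}{3} + \frac{1}{3} \left(-4975864\right) = \frac{2}{3} - \frac{4975864}{3} = - \frac{4975862}{3} \approx -1.6586 \cdot 10^{6}$)
$- \frac{2426046}{3269562} + \frac{h}{88421} = - \frac{2426046}{3269562} - \frac{4975862}{3 \cdot 88421} = \left(-2426046\right) \frac{1}{3269562} - \frac{4975862}{265263} = - \frac{404341}{544927} - \frac{4975862}{265263} = - \frac{2818738258757}{144548970801}$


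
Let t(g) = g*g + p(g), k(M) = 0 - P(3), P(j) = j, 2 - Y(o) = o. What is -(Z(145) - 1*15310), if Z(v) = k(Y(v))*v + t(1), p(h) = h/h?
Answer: 15743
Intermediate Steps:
Y(o) = 2 - o
p(h) = 1
k(M) = -3 (k(M) = 0 - 1*3 = 0 - 3 = -3)
t(g) = 1 + g² (t(g) = g*g + 1 = g² + 1 = 1 + g²)
Z(v) = 2 - 3*v (Z(v) = -3*v + (1 + 1²) = -3*v + (1 + 1) = -3*v + 2 = 2 - 3*v)
-(Z(145) - 1*15310) = -((2 - 3*145) - 1*15310) = -((2 - 435) - 15310) = -(-433 - 15310) = -1*(-15743) = 15743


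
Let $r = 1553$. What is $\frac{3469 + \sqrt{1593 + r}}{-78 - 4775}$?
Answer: $- \frac{3469}{4853} - \frac{11 \sqrt{26}}{4853} \approx -0.72637$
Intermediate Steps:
$\frac{3469 + \sqrt{1593 + r}}{-78 - 4775} = \frac{3469 + \sqrt{1593 + 1553}}{-78 - 4775} = \frac{3469 + \sqrt{3146}}{-4853} = \left(3469 + 11 \sqrt{26}\right) \left(- \frac{1}{4853}\right) = - \frac{3469}{4853} - \frac{11 \sqrt{26}}{4853}$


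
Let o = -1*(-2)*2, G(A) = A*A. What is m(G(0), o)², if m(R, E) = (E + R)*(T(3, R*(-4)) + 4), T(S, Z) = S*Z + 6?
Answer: 1600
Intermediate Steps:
G(A) = A²
o = 4 (o = 2*2 = 4)
T(S, Z) = 6 + S*Z
m(R, E) = (10 - 12*R)*(E + R) (m(R, E) = (E + R)*((6 + 3*(R*(-4))) + 4) = (E + R)*((6 + 3*(-4*R)) + 4) = (E + R)*((6 - 12*R) + 4) = (E + R)*(10 - 12*R) = (10 - 12*R)*(E + R))
m(G(0), o)² = (-12*(0²)² + 10*4 + 10*0² - 12*4*0²)² = (-12*0² + 40 + 10*0 - 12*4*0)² = (-12*0 + 40 + 0 + 0)² = (0 + 40 + 0 + 0)² = 40² = 1600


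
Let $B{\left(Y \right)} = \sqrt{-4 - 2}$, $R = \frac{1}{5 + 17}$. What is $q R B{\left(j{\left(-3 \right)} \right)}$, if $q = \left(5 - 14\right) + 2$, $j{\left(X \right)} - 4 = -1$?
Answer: $- \frac{7 i \sqrt{6}}{22} \approx - 0.77938 i$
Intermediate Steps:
$j{\left(X \right)} = 3$ ($j{\left(X \right)} = 4 - 1 = 3$)
$q = -7$ ($q = -9 + 2 = -7$)
$R = \frac{1}{22} \approx 0.045455$
$B{\left(Y \right)} = i \sqrt{6}$ ($B{\left(Y \right)} = \sqrt{-6} = i \sqrt{6}$)
$q R B{\left(j{\left(-3 \right)} \right)} = \left(-7\right) \frac{1}{22} i \sqrt{6} = - \frac{7 i \sqrt{6}}{22}$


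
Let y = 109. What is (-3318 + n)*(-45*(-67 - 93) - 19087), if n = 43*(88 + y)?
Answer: -61253711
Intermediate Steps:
n = 8471 (n = 43*(88 + 109) = 43*197 = 8471)
(-3318 + n)*(-45*(-67 - 93) - 19087) = (-3318 + 8471)*(-45*(-67 - 93) - 19087) = 5153*(-45*(-160) - 19087) = 5153*(7200 - 19087) = 5153*(-11887) = -61253711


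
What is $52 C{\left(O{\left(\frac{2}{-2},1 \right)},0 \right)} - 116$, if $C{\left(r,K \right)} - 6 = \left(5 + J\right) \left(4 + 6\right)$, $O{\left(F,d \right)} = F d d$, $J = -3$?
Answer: $1236$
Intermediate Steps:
$O{\left(F,d \right)} = F d^{2}$
$C{\left(r,K \right)} = 26$ ($C{\left(r,K \right)} = 6 + \left(5 - 3\right) \left(4 + 6\right) = 6 + 2 \cdot 10 = 6 + 20 = 26$)
$52 C{\left(O{\left(\frac{2}{-2},1 \right)},0 \right)} - 116 = 52 \cdot 26 - 116 = 1352 - 116 = 1236$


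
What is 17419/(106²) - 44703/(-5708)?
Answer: 37606910/4008443 ≈ 9.3819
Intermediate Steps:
17419/(106²) - 44703/(-5708) = 17419/11236 - 44703*(-1/5708) = 17419*(1/11236) + 44703/5708 = 17419/11236 + 44703/5708 = 37606910/4008443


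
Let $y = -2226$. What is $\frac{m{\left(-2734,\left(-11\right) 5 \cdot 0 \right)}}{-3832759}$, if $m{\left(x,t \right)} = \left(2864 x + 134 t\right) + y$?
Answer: $\frac{7832402}{3832759} \approx 2.0435$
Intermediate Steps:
$m{\left(x,t \right)} = -2226 + 134 t + 2864 x$ ($m{\left(x,t \right)} = \left(2864 x + 134 t\right) - 2226 = \left(134 t + 2864 x\right) - 2226 = -2226 + 134 t + 2864 x$)
$\frac{m{\left(-2734,\left(-11\right) 5 \cdot 0 \right)}}{-3832759} = \frac{-2226 + 134 \left(-11\right) 5 \cdot 0 + 2864 \left(-2734\right)}{-3832759} = \left(-2226 + 134 \left(\left(-55\right) 0\right) - 7830176\right) \left(- \frac{1}{3832759}\right) = \left(-2226 + 134 \cdot 0 - 7830176\right) \left(- \frac{1}{3832759}\right) = \left(-2226 + 0 - 7830176\right) \left(- \frac{1}{3832759}\right) = \left(-7832402\right) \left(- \frac{1}{3832759}\right) = \frac{7832402}{3832759}$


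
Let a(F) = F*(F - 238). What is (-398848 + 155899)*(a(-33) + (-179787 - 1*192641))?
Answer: 88308317265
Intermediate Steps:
a(F) = F*(-238 + F)
(-398848 + 155899)*(a(-33) + (-179787 - 1*192641)) = (-398848 + 155899)*(-33*(-238 - 33) + (-179787 - 1*192641)) = -242949*(-33*(-271) + (-179787 - 192641)) = -242949*(8943 - 372428) = -242949*(-363485) = 88308317265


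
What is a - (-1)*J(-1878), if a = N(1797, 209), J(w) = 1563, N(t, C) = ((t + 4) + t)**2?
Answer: 12947167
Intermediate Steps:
N(t, C) = (4 + 2*t)**2 (N(t, C) = ((4 + t) + t)**2 = (4 + 2*t)**2)
a = 12945604 (a = 4*(2 + 1797)**2 = 4*1799**2 = 4*3236401 = 12945604)
a - (-1)*J(-1878) = 12945604 - (-1)*1563 = 12945604 - 1*(-1563) = 12945604 + 1563 = 12947167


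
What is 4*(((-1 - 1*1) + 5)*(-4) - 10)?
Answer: -88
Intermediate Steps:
4*(((-1 - 1*1) + 5)*(-4) - 10) = 4*(((-1 - 1) + 5)*(-4) - 10) = 4*((-2 + 5)*(-4) - 10) = 4*(3*(-4) - 10) = 4*(-12 - 10) = 4*(-22) = -88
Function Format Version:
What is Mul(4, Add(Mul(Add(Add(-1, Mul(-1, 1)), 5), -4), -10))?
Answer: -88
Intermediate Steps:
Mul(4, Add(Mul(Add(Add(-1, Mul(-1, 1)), 5), -4), -10)) = Mul(4, Add(Mul(Add(Add(-1, -1), 5), -4), -10)) = Mul(4, Add(Mul(Add(-2, 5), -4), -10)) = Mul(4, Add(Mul(3, -4), -10)) = Mul(4, Add(-12, -10)) = Mul(4, -22) = -88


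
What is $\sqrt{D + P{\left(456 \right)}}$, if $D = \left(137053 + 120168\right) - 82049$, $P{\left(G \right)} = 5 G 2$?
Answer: $14 \sqrt{917} \approx 423.95$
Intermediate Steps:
$P{\left(G \right)} = 10 G$
$D = 175172$ ($D = 257221 - 82049 = 175172$)
$\sqrt{D + P{\left(456 \right)}} = \sqrt{175172 + 10 \cdot 456} = \sqrt{175172 + 4560} = \sqrt{179732} = 14 \sqrt{917}$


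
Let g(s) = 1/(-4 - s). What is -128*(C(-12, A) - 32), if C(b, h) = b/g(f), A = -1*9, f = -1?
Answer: -512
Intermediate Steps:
A = -9
C(b, h) = -3*b (C(b, h) = b/((-1/(4 - 1))) = b/((-1/3)) = b/((-1*⅓)) = b/(-⅓) = b*(-3) = -3*b)
-128*(C(-12, A) - 32) = -128*(-3*(-12) - 32) = -128*(36 - 32) = -128*4 = -512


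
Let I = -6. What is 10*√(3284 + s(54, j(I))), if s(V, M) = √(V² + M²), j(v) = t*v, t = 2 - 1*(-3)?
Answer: 10*√(3284 + 6*√106) ≈ 578.43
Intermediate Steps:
t = 5 (t = 2 + 3 = 5)
j(v) = 5*v
s(V, M) = √(M² + V²)
10*√(3284 + s(54, j(I))) = 10*√(3284 + √((5*(-6))² + 54²)) = 10*√(3284 + √((-30)² + 2916)) = 10*√(3284 + √(900 + 2916)) = 10*√(3284 + √3816) = 10*√(3284 + 6*√106)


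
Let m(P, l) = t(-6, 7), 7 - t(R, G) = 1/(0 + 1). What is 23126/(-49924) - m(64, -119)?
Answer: -161335/24962 ≈ -6.4632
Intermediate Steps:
t(R, G) = 6 (t(R, G) = 7 - 1/(0 + 1) = 7 - 1/1 = 7 - 1*1 = 7 - 1 = 6)
m(P, l) = 6
23126/(-49924) - m(64, -119) = 23126/(-49924) - 1*6 = 23126*(-1/49924) - 6 = -11563/24962 - 6 = -161335/24962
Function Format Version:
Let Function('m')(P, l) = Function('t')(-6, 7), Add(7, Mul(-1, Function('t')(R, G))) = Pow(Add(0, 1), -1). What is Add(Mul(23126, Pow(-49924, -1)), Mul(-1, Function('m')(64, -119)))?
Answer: Rational(-161335, 24962) ≈ -6.4632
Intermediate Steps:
Function('t')(R, G) = 6 (Function('t')(R, G) = Add(7, Mul(-1, Pow(Add(0, 1), -1))) = Add(7, Mul(-1, Pow(1, -1))) = Add(7, Mul(-1, 1)) = Add(7, -1) = 6)
Function('m')(P, l) = 6
Add(Mul(23126, Pow(-49924, -1)), Mul(-1, Function('m')(64, -119))) = Add(Mul(23126, Pow(-49924, -1)), Mul(-1, 6)) = Add(Mul(23126, Rational(-1, 49924)), -6) = Add(Rational(-11563, 24962), -6) = Rational(-161335, 24962)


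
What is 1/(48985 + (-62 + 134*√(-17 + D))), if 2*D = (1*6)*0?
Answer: 48923/2393765181 - 134*I*√17/2393765181 ≈ 2.0438e-5 - 2.3081e-7*I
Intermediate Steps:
D = 0 (D = ((1*6)*0)/2 = (6*0)/2 = (½)*0 = 0)
1/(48985 + (-62 + 134*√(-17 + D))) = 1/(48985 + (-62 + 134*√(-17 + 0))) = 1/(48985 + (-62 + 134*√(-17))) = 1/(48985 + (-62 + 134*(I*√17))) = 1/(48985 + (-62 + 134*I*√17)) = 1/(48923 + 134*I*√17)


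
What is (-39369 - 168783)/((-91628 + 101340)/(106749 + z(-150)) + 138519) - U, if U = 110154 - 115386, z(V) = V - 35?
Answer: 19302036766392/3690287107 ≈ 5230.5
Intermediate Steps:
z(V) = -35 + V
U = -5232
(-39369 - 168783)/((-91628 + 101340)/(106749 + z(-150)) + 138519) - U = (-39369 - 168783)/((-91628 + 101340)/(106749 + (-35 - 150)) + 138519) - 1*(-5232) = -208152/(9712/(106749 - 185) + 138519) + 5232 = -208152/(9712/106564 + 138519) + 5232 = -208152/(9712*(1/106564) + 138519) + 5232 = -208152/(2428/26641 + 138519) + 5232 = -208152/3690287107/26641 + 5232 = -208152*26641/3690287107 + 5232 = -5545377432/3690287107 + 5232 = 19302036766392/3690287107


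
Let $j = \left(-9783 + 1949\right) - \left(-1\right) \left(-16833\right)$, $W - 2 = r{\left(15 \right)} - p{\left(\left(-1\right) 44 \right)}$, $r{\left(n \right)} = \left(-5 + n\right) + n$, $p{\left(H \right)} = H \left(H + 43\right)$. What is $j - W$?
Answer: $-24650$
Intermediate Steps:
$p{\left(H \right)} = H \left(43 + H\right)$
$r{\left(n \right)} = -5 + 2 n$
$W = -17$ ($W = 2 + \left(\left(-5 + 2 \cdot 15\right) - \left(-1\right) 44 \left(43 - 44\right)\right) = 2 + \left(\left(-5 + 30\right) - - 44 \left(43 - 44\right)\right) = 2 + \left(25 - \left(-44\right) \left(-1\right)\right) = 2 + \left(25 - 44\right) = 2 - 19 = -17$)
$j = -24667$ ($j = -7834 - 16833 = -24667$)
$j - W = -24667 - -17 = -24667 + 17 = -24650$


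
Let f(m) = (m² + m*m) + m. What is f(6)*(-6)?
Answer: -468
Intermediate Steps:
f(m) = m + 2*m² (f(m) = (m² + m²) + m = 2*m² + m = m + 2*m²)
f(6)*(-6) = (6*(1 + 2*6))*(-6) = (6*(1 + 12))*(-6) = (6*13)*(-6) = 78*(-6) = -468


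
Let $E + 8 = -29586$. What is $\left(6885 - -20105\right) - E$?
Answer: $56584$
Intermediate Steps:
$E = -29594$ ($E = -8 - 29586 = -29594$)
$\left(6885 - -20105\right) - E = \left(6885 - -20105\right) - -29594 = \left(6885 + 20105\right) + 29594 = 26990 + 29594 = 56584$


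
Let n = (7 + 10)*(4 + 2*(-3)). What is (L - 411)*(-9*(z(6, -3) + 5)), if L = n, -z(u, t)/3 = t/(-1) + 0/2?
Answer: -16020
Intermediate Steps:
z(u, t) = 3*t (z(u, t) = -3*(t/(-1) + 0/2) = -3*(t*(-1) + 0*(1/2)) = -3*(-t + 0) = -(-3)*t = 3*t)
n = -34 (n = 17*(4 - 6) = 17*(-2) = -34)
L = -34
(L - 411)*(-9*(z(6, -3) + 5)) = (-34 - 411)*(-9*(3*(-3) + 5)) = -(-4005)*(-9 + 5) = -(-4005)*(-4) = -445*36 = -16020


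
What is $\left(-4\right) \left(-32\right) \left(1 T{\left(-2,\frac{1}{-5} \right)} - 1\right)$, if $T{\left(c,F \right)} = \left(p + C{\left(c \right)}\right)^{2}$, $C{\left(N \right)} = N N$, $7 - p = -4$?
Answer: $28672$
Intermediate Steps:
$p = 11$ ($p = 7 - -4 = 7 + 4 = 11$)
$C{\left(N \right)} = N^{2}$
$T{\left(c,F \right)} = \left(11 + c^{2}\right)^{2}$
$\left(-4\right) \left(-32\right) \left(1 T{\left(-2,\frac{1}{-5} \right)} - 1\right) = \left(-4\right) \left(-32\right) \left(1 \left(11 + \left(-2\right)^{2}\right)^{2} - 1\right) = 128 \left(1 \left(11 + 4\right)^{2} - 1\right) = 128 \left(1 \cdot 15^{2} - 1\right) = 128 \left(1 \cdot 225 - 1\right) = 128 \left(225 - 1\right) = 128 \cdot 224 = 28672$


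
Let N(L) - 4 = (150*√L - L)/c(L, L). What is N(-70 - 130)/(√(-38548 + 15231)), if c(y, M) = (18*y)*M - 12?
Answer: 125*√46634/1398996683 - 720038*I*√23317/4196990049 ≈ 1.9295e-5 - 0.026197*I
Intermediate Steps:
c(y, M) = -12 + 18*M*y (c(y, M) = 18*M*y - 12 = -12 + 18*M*y)
N(L) = 4 + (-L + 150*√L)/(-12 + 18*L²) (N(L) = 4 + (150*√L - L)/(-12 + 18*L*L) = 4 + (-L + 150*√L)/(-12 + 18*L²))
N(-70 - 130)/(√(-38548 + 15231)) = ((-48 - (-70 - 130) + 72*(-70 - 130)² + 150*√(-70 - 130))/(6*(-2 + 3*(-70 - 130)²)))/(√(-38548 + 15231)) = ((-48 - 1*(-200) + 72*(-200)² + 150*√(-200))/(6*(-2 + 3*(-200)²)))/(√(-23317)) = ((-48 + 200 + 72*40000 + 150*(10*I*√2))/(6*(-2 + 3*40000)))/((I*√23317)) = ((-48 + 200 + 2880000 + 1500*I*√2)/(6*(-2 + 120000)))*(-I*√23317/23317) = ((⅙)*(2880152 + 1500*I*√2)/119998)*(-I*√23317/23317) = ((⅙)*(1/119998)*(2880152 + 1500*I*√2))*(-I*√23317/23317) = (720038/179997 + 125*I*√2/59999)*(-I*√23317/23317) = -I*√23317*(720038/179997 + 125*I*√2/59999)/23317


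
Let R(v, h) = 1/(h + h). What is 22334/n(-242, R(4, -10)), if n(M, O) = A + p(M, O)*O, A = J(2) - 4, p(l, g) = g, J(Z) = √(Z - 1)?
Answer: -8933600/1199 ≈ -7450.9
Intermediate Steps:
J(Z) = √(-1 + Z)
A = -3 (A = √(-1 + 2) - 4 = √1 - 4 = 1 - 4 = -3)
R(v, h) = 1/(2*h)
n(M, O) = -3 + O² (n(M, O) = -3 + O*O = -3 + O²)
22334/n(-242, R(4, -10)) = 22334/(-3 + ((½)/(-10))²) = 22334/(-3 + ((½)*(-⅒))²) = 22334/(-3 + (-1/20)²) = 22334/(-3 + 1/400) = 22334/(-1199/400) = 22334*(-400/1199) = -8933600/1199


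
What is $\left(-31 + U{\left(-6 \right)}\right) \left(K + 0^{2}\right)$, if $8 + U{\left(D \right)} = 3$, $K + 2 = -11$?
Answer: $468$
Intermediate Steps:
$K = -13$ ($K = -2 - 11 = -13$)
$U{\left(D \right)} = -5$ ($U{\left(D \right)} = -8 + 3 = -5$)
$\left(-31 + U{\left(-6 \right)}\right) \left(K + 0^{2}\right) = \left(-31 - 5\right) \left(-13 + 0^{2}\right) = - 36 \left(-13 + 0\right) = \left(-36\right) \left(-13\right) = 468$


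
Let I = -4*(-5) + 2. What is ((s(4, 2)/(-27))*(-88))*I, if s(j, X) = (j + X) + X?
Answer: 15488/27 ≈ 573.63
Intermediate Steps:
I = 22 (I = 20 + 2 = 22)
s(j, X) = j + 2*X (s(j, X) = (X + j) + X = j + 2*X)
((s(4, 2)/(-27))*(-88))*I = (((4 + 2*2)/(-27))*(-88))*22 = (((4 + 4)*(-1/27))*(-88))*22 = ((8*(-1/27))*(-88))*22 = -8/27*(-88)*22 = (704/27)*22 = 15488/27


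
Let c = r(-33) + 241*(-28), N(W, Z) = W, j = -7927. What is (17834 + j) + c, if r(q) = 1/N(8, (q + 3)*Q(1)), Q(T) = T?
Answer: 25273/8 ≈ 3159.1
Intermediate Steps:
r(q) = ⅛ (r(q) = 1/8 = ⅛)
c = -53983/8 (c = ⅛ + 241*(-28) = ⅛ - 6748 = -53983/8 ≈ -6747.9)
(17834 + j) + c = (17834 - 7927) - 53983/8 = 9907 - 53983/8 = 25273/8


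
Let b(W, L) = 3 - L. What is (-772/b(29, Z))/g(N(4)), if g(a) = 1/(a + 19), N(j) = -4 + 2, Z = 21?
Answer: 6562/9 ≈ 729.11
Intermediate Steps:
N(j) = -2
g(a) = 1/(19 + a)
(-772/b(29, Z))/g(N(4)) = (-772/(3 - 1*21))/(1/(19 - 2)) = (-772/(3 - 21))/(1/17) = (-772/(-18))/(1/17) = -772*(-1/18)*17 = (386/9)*17 = 6562/9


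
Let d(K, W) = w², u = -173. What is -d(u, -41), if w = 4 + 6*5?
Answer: -1156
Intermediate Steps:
w = 34 (w = 4 + 30 = 34)
d(K, W) = 1156 (d(K, W) = 34² = 1156)
-d(u, -41) = -1*1156 = -1156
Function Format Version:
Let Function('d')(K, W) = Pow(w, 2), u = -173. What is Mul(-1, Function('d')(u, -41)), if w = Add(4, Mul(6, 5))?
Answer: -1156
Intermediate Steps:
w = 34 (w = Add(4, 30) = 34)
Function('d')(K, W) = 1156 (Function('d')(K, W) = Pow(34, 2) = 1156)
Mul(-1, Function('d')(u, -41)) = Mul(-1, 1156) = -1156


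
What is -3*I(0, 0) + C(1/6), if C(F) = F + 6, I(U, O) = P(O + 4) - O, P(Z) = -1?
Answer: 55/6 ≈ 9.1667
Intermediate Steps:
I(U, O) = -1 - O
C(F) = 6 + F
-3*I(0, 0) + C(1/6) = -3*(-1 - 1*0) + (6 + 1/6) = -3*(-1 + 0) + (6 + ⅙) = -3*(-1) + 37/6 = 3 + 37/6 = 55/6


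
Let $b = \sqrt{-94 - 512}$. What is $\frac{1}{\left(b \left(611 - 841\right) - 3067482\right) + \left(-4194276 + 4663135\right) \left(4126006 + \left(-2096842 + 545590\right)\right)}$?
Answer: $\frac{301798379551}{364329047598437827860754} + \frac{115 i \sqrt{606}}{728658095196875655721508} \approx 8.2837 \cdot 10^{-13} + 3.8852 \cdot 10^{-21} i$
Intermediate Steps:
$b = i \sqrt{606}$ ($b = \sqrt{-606} = i \sqrt{606} \approx 24.617 i$)
$\frac{1}{\left(b \left(611 - 841\right) - 3067482\right) + \left(-4194276 + 4663135\right) \left(4126006 + \left(-2096842 + 545590\right)\right)} = \frac{1}{\left(i \sqrt{606} \left(611 - 841\right) - 3067482\right) + \left(-4194276 + 4663135\right) \left(4126006 + \left(-2096842 + 545590\right)\right)} = \frac{1}{\left(i \sqrt{606} \left(-230\right) - 3067482\right) + 468859 \left(4126006 - 1551252\right)} = \frac{1}{\left(- 230 i \sqrt{606} - 3067482\right) + 468859 \cdot 2574754} = \frac{1}{\left(-3067482 - 230 i \sqrt{606}\right) + 1207196585686} = \frac{1}{1207193518204 - 230 i \sqrt{606}}$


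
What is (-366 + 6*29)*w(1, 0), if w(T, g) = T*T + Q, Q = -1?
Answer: 0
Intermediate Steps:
w(T, g) = -1 + T**2 (w(T, g) = T*T - 1 = T**2 - 1 = -1 + T**2)
(-366 + 6*29)*w(1, 0) = (-366 + 6*29)*(-1 + 1**2) = (-366 + 174)*(-1 + 1) = -192*0 = 0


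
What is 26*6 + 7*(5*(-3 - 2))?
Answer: -19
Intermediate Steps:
26*6 + 7*(5*(-3 - 2)) = 156 + 7*(5*(-5)) = 156 + 7*(-25) = 156 - 175 = -19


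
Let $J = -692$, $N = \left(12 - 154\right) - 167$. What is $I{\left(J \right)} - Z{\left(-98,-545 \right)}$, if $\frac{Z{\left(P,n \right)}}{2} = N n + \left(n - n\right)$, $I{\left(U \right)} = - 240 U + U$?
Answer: $-171422$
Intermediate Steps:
$N = -309$ ($N = -142 - 167 = -309$)
$I{\left(U \right)} = - 239 U$
$Z{\left(P,n \right)} = - 618 n$ ($Z{\left(P,n \right)} = 2 \left(- 309 n + \left(n - n\right)\right) = 2 \left(- 309 n + 0\right) = 2 \left(- 309 n\right) = - 618 n$)
$I{\left(J \right)} - Z{\left(-98,-545 \right)} = \left(-239\right) \left(-692\right) - \left(-618\right) \left(-545\right) = 165388 - 336810 = -171422$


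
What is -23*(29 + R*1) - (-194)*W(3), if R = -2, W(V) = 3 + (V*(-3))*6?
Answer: -10515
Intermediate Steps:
W(V) = 3 - 18*V (W(V) = 3 - 3*V*6 = 3 - 18*V)
-23*(29 + R*1) - (-194)*W(3) = -23*(29 - 2*1) - (-194)*(3 - 18*3) = -23*(29 - 2) - (-194)*(3 - 54) = -23*27 - (-194)*(-51) = -621 - 1*9894 = -621 - 9894 = -10515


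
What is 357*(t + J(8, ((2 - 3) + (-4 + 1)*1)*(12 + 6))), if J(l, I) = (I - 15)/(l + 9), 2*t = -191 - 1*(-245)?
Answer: 7812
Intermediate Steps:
t = 27 (t = (-191 - 1*(-245))/2 = (-191 + 245)/2 = (1/2)*54 = 27)
J(l, I) = (-15 + I)/(9 + l)
357*(t + J(8, ((2 - 3) + (-4 + 1)*1)*(12 + 6))) = 357*(27 + (-15 + ((2 - 3) + (-4 + 1)*1)*(12 + 6))/(9 + 8)) = 357*(27 + (-15 + (-1 - 3*1)*18)/17) = 357*(27 + (-15 + (-1 - 3)*18)/17) = 357*(27 + (-15 - 4*18)/17) = 357*(27 + (-15 - 72)/17) = 357*(27 + (1/17)*(-87)) = 357*(27 - 87/17) = 357*(372/17) = 7812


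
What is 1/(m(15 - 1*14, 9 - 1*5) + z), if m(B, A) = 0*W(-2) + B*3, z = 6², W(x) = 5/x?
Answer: 1/39 ≈ 0.025641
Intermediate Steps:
z = 36
m(B, A) = 3*B (m(B, A) = 0*(5/(-2)) + B*3 = 0*(5*(-½)) + 3*B = 0*(-5/2) + 3*B = 0 + 3*B = 3*B)
1/(m(15 - 1*14, 9 - 1*5) + z) = 1/(3*(15 - 1*14) + 36) = 1/(3*(15 - 14) + 36) = 1/(3*1 + 36) = 1/(3 + 36) = 1/39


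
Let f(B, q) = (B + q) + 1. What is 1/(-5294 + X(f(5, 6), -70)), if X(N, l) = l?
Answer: -1/5364 ≈ -0.00018643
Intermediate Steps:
f(B, q) = 1 + B + q
1/(-5294 + X(f(5, 6), -70)) = 1/(-5294 - 70) = 1/(-5364) = -1/5364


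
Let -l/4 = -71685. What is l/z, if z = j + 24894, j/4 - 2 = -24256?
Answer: -143370/36061 ≈ -3.9758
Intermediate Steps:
l = 286740 (l = -4*(-71685) = 286740)
j = -97016 (j = 8 + 4*(-24256) = 8 - 97024 = -97016)
z = -72122 (z = -97016 + 24894 = -72122)
l/z = 286740/(-72122) = 286740*(-1/72122) = -143370/36061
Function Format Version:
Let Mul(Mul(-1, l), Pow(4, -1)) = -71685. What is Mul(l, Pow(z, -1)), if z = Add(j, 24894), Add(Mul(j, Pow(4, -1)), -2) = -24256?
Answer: Rational(-143370, 36061) ≈ -3.9758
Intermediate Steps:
l = 286740 (l = Mul(-4, -71685) = 286740)
j = -97016 (j = Add(8, Mul(4, -24256)) = Add(8, -97024) = -97016)
z = -72122 (z = Add(-97016, 24894) = -72122)
Mul(l, Pow(z, -1)) = Mul(286740, Pow(-72122, -1)) = Mul(286740, Rational(-1, 72122)) = Rational(-143370, 36061)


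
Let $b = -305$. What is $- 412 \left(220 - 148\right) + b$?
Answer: $-29969$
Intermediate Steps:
$- 412 \left(220 - 148\right) + b = - 412 \left(220 - 148\right) - 305 = \left(-412\right) 72 - 305 = -29664 - 305 = -29969$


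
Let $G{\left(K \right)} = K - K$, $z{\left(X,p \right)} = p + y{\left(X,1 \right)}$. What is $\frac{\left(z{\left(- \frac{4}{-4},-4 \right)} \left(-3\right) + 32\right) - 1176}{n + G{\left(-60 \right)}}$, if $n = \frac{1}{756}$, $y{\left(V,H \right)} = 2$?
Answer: $-860328$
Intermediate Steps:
$z{\left(X,p \right)} = 2 + p$ ($z{\left(X,p \right)} = p + 2 = 2 + p$)
$G{\left(K \right)} = 0$
$n = \frac{1}{756} \approx 0.0013228$
$\frac{\left(z{\left(- \frac{4}{-4},-4 \right)} \left(-3\right) + 32\right) - 1176}{n + G{\left(-60 \right)}} = \frac{\left(\left(2 - 4\right) \left(-3\right) + 32\right) - 1176}{\frac{1}{756} + 0} = \left(\left(\left(-2\right) \left(-3\right) + 32\right) - 1176\right) \frac{1}{\frac{1}{756}} = \left(\left(6 + 32\right) - 1176\right) 756 = \left(38 - 1176\right) 756 = \left(-1138\right) 756 = -860328$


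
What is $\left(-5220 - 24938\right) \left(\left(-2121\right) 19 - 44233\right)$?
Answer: $2549316056$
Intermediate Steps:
$\left(-5220 - 24938\right) \left(\left(-2121\right) 19 - 44233\right) = - 30158 \left(-40299 - 44233\right) = \left(-30158\right) \left(-84532\right) = 2549316056$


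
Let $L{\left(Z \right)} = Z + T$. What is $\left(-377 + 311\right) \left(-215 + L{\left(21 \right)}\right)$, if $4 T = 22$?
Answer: $12441$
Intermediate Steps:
$T = \frac{11}{2}$ ($T = \frac{1}{4} \cdot 22 = \frac{11}{2} \approx 5.5$)
$L{\left(Z \right)} = \frac{11}{2} + Z$ ($L{\left(Z \right)} = Z + \frac{11}{2} = \frac{11}{2} + Z$)
$\left(-377 + 311\right) \left(-215 + L{\left(21 \right)}\right) = \left(-377 + 311\right) \left(-215 + \left(\frac{11}{2} + 21\right)\right) = - 66 \left(-215 + \frac{53}{2}\right) = \left(-66\right) \left(- \frac{377}{2}\right) = 12441$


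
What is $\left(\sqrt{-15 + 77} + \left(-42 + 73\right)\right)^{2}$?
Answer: $\left(31 + \sqrt{62}\right)^{2} \approx 1511.2$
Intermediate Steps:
$\left(\sqrt{-15 + 77} + \left(-42 + 73\right)\right)^{2} = \left(\sqrt{62} + 31\right)^{2} = \left(31 + \sqrt{62}\right)^{2}$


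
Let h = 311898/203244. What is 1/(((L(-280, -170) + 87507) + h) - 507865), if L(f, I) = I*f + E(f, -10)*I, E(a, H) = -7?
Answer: -33874/12586442449 ≈ -2.6913e-6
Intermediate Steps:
L(f, I) = -7*I + I*f (L(f, I) = I*f - 7*I = -7*I + I*f)
h = 51983/33874 (h = 311898*(1/203244) = 51983/33874 ≈ 1.5346)
1/(((L(-280, -170) + 87507) + h) - 507865) = 1/(((-170*(-7 - 280) + 87507) + 51983/33874) - 507865) = 1/(((-170*(-287) + 87507) + 51983/33874) - 507865) = 1/(((48790 + 87507) + 51983/33874) - 507865) = 1/((136297 + 51983/33874) - 507865) = 1/(4616976561/33874 - 507865) = 1/(-12586442449/33874) = -33874/12586442449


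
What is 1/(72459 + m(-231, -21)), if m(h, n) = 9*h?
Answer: 1/70380 ≈ 1.4209e-5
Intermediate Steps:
1/(72459 + m(-231, -21)) = 1/(72459 + 9*(-231)) = 1/(72459 - 2079) = 1/70380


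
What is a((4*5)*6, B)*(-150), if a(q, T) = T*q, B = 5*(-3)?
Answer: 270000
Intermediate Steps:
B = -15
a((4*5)*6, B)*(-150) = -15*4*5*6*(-150) = -300*6*(-150) = -15*120*(-150) = -1800*(-150) = 270000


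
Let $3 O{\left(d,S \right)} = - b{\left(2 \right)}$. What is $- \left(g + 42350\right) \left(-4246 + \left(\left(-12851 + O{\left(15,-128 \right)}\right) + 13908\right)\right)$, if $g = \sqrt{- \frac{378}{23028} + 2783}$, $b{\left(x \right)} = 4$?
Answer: $\frac{405331850}{3} + \frac{9571 \sqrt{40994027258}}{11514} \approx 1.3528 \cdot 10^{8}$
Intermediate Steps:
$g = \frac{\sqrt{40994027258}}{3838}$ ($g = \sqrt{\left(-378\right) \frac{1}{23028} + 2783} = \sqrt{- \frac{63}{3838} + 2783} = \sqrt{\frac{10681091}{3838}} = \frac{\sqrt{40994027258}}{3838} \approx 52.754$)
$O{\left(d,S \right)} = - \frac{4}{3}$ ($O{\left(d,S \right)} = \frac{\left(-1\right) 4}{3} = \frac{1}{3} \left(-4\right) = - \frac{4}{3}$)
$- \left(g + 42350\right) \left(-4246 + \left(\left(-12851 + O{\left(15,-128 \right)}\right) + 13908\right)\right) = - \left(\frac{\sqrt{40994027258}}{3838} + 42350\right) \left(-4246 + \left(\left(-12851 - \frac{4}{3}\right) + 13908\right)\right) = - \left(42350 + \frac{\sqrt{40994027258}}{3838}\right) \left(-4246 + \left(- \frac{38557}{3} + 13908\right)\right) = - \left(42350 + \frac{\sqrt{40994027258}}{3838}\right) \left(-4246 + \frac{3167}{3}\right) = - \frac{\left(42350 + \frac{\sqrt{40994027258}}{3838}\right) \left(-9571\right)}{3} = - (- \frac{405331850}{3} - \frac{9571 \sqrt{40994027258}}{11514}) = \frac{405331850}{3} + \frac{9571 \sqrt{40994027258}}{11514}$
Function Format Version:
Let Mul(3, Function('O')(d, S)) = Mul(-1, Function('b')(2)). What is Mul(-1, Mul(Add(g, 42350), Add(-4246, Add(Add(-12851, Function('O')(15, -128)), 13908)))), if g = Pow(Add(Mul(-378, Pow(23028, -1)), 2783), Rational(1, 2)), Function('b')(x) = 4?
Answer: Add(Rational(405331850, 3), Mul(Rational(9571, 11514), Pow(40994027258, Rational(1, 2)))) ≈ 1.3528e+8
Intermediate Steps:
g = Mul(Rational(1, 3838), Pow(40994027258, Rational(1, 2))) (g = Pow(Add(Mul(-378, Rational(1, 23028)), 2783), Rational(1, 2)) = Pow(Add(Rational(-63, 3838), 2783), Rational(1, 2)) = Pow(Rational(10681091, 3838), Rational(1, 2)) = Mul(Rational(1, 3838), Pow(40994027258, Rational(1, 2))) ≈ 52.754)
Function('O')(d, S) = Rational(-4, 3) (Function('O')(d, S) = Mul(Rational(1, 3), Mul(-1, 4)) = Mul(Rational(1, 3), -4) = Rational(-4, 3))
Mul(-1, Mul(Add(g, 42350), Add(-4246, Add(Add(-12851, Function('O')(15, -128)), 13908)))) = Mul(-1, Mul(Add(Mul(Rational(1, 3838), Pow(40994027258, Rational(1, 2))), 42350), Add(-4246, Add(Add(-12851, Rational(-4, 3)), 13908)))) = Mul(-1, Mul(Add(42350, Mul(Rational(1, 3838), Pow(40994027258, Rational(1, 2)))), Add(-4246, Add(Rational(-38557, 3), 13908)))) = Mul(-1, Mul(Add(42350, Mul(Rational(1, 3838), Pow(40994027258, Rational(1, 2)))), Add(-4246, Rational(3167, 3)))) = Mul(-1, Mul(Add(42350, Mul(Rational(1, 3838), Pow(40994027258, Rational(1, 2)))), Rational(-9571, 3))) = Mul(-1, Add(Rational(-405331850, 3), Mul(Rational(-9571, 11514), Pow(40994027258, Rational(1, 2))))) = Add(Rational(405331850, 3), Mul(Rational(9571, 11514), Pow(40994027258, Rational(1, 2))))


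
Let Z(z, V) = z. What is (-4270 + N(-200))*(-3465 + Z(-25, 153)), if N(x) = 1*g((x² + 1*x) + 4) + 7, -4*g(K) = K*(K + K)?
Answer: 2764720313790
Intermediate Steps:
g(K) = -K²/2 (g(K) = -K*(K + K)/4 = -K*2*K/4 = -K²/2)
N(x) = 7 - (4 + x + x²)²/2 (N(x) = 1*(-((x² + 1*x) + 4)²/2) + 7 = 1*(-((x² + x) + 4)²/2) + 7 = 1*(-((x + x²) + 4)²/2) + 7 = 1*(-(4 + x + x²)²/2) + 7 = -(4 + x + x²)²/2 + 7 = 7 - (4 + x + x²)²/2)
(-4270 + N(-200))*(-3465 + Z(-25, 153)) = (-4270 + (7 - (4 - 200 + (-200)²)²/2))*(-3465 - 25) = (-4270 + (7 - (4 - 200 + 40000)²/2))*(-3490) = (-4270 + (7 - ½*39804²))*(-3490) = (-4270 + (7 - ½*1584358416))*(-3490) = (-4270 + (7 - 792179208))*(-3490) = (-4270 - 792179201)*(-3490) = -792183471*(-3490) = 2764720313790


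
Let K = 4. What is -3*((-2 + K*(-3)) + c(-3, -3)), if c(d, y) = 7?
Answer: 21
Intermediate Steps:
-3*((-2 + K*(-3)) + c(-3, -3)) = -3*((-2 + 4*(-3)) + 7) = -3*((-2 - 12) + 7) = -3*(-14 + 7) = -3*(-7) = 21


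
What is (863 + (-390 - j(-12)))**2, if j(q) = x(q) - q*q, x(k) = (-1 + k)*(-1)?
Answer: 364816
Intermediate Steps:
x(k) = 1 - k
j(q) = 1 - q - q**2 (j(q) = (1 - q) - q*q = (1 - q) - q**2 = 1 - q - q**2)
(863 + (-390 - j(-12)))**2 = (863 + (-390 - (1 - 1*(-12) - 1*(-12)**2)))**2 = (863 + (-390 - (1 + 12 - 1*144)))**2 = (863 + (-390 - (1 + 12 - 144)))**2 = (863 + (-390 - 1*(-131)))**2 = (863 + (-390 + 131))**2 = (863 - 259)**2 = 604**2 = 364816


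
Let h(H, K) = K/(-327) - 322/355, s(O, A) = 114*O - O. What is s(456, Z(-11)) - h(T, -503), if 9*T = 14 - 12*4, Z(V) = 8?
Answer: 5981554609/116085 ≈ 51527.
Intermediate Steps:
s(O, A) = 113*O
T = -34/9 (T = (14 - 12*4)/9 = (14 - 48)/9 = (⅑)*(-34) = -34/9 ≈ -3.7778)
h(H, K) = -322/355 - K/327 (h(H, K) = K*(-1/327) - 322*1/355 = -K/327 - 322/355 = -322/355 - K/327)
s(456, Z(-11)) - h(T, -503) = 113*456 - (-322/355 - 1/327*(-503)) = 51528 - (-322/355 + 503/327) = 51528 - 1*73271/116085 = 51528 - 73271/116085 = 5981554609/116085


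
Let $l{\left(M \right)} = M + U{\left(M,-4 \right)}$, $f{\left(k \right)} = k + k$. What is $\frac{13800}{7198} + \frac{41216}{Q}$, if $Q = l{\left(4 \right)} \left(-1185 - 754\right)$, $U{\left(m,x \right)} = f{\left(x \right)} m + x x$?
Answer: $\frac{11031628}{2990769} \approx 3.6886$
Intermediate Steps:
$f{\left(k \right)} = 2 k$
$U{\left(m,x \right)} = x^{2} + 2 m x$ ($U{\left(m,x \right)} = 2 x m + x x = 2 m x + x^{2} = x^{2} + 2 m x$)
$l{\left(M \right)} = 16 - 7 M$ ($l{\left(M \right)} = M - 4 \left(-4 + 2 M\right) = M - \left(-16 + 8 M\right) = 16 - 7 M$)
$Q = 23268$ ($Q = \left(16 - 28\right) \left(-1185 - 754\right) = \left(16 - 28\right) \left(-1939\right) = \left(-12\right) \left(-1939\right) = 23268$)
$\frac{13800}{7198} + \frac{41216}{Q} = \frac{13800}{7198} + \frac{41216}{23268} = 13800 \cdot \frac{1}{7198} + 41216 \cdot \frac{1}{23268} = \frac{6900}{3599} + \frac{1472}{831} = \frac{11031628}{2990769}$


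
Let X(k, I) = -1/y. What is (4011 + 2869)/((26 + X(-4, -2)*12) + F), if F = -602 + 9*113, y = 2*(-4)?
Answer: 2752/177 ≈ 15.548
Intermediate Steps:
y = -8
X(k, I) = 1/8 (X(k, I) = -1/(-8) = -1*(-1/8) = 1/8)
F = 415 (F = -602 + 1017 = 415)
(4011 + 2869)/((26 + X(-4, -2)*12) + F) = (4011 + 2869)/((26 + (1/8)*12) + 415) = 6880/((26 + 3/2) + 415) = 6880/(55/2 + 415) = 6880/(885/2) = 6880*(2/885) = 2752/177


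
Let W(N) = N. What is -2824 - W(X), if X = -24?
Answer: -2800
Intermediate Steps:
-2824 - W(X) = -2824 - 1*(-24) = -2824 + 24 = -2800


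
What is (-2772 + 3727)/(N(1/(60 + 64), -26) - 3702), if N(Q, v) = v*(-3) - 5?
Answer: -5/19 ≈ -0.26316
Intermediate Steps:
N(Q, v) = -5 - 3*v (N(Q, v) = -3*v - 5 = -5 - 3*v)
(-2772 + 3727)/(N(1/(60 + 64), -26) - 3702) = (-2772 + 3727)/((-5 - 3*(-26)) - 3702) = 955/((-5 + 78) - 3702) = 955/(73 - 3702) = 955/(-3629) = 955*(-1/3629) = -5/19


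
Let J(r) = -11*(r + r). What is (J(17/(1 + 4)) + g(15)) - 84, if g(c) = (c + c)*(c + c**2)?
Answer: 35206/5 ≈ 7041.2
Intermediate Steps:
g(c) = 2*c*(c + c**2) (g(c) = (2*c)*(c + c**2) = 2*c*(c + c**2))
J(r) = -22*r
(J(17/(1 + 4)) + g(15)) - 84 = (-374/(1 + 4) + 2*15**2*(1 + 15)) - 84 = (-374/5 + 2*225*16) - 84 = (-374/5 + 7200) - 84 = 35626/5 - 84 = 35206/5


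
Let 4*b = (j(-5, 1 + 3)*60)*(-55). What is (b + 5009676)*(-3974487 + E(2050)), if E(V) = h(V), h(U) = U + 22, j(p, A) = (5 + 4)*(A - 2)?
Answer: -19841521724790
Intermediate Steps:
j(p, A) = -18 + 9*A (j(p, A) = 9*(-2 + A) = -18 + 9*A)
h(U) = 22 + U
b = -14850 (b = (((-18 + 9*(1 + 3))*60)*(-55))/4 = (((-18 + 9*4)*60)*(-55))/4 = (((-18 + 36)*60)*(-55))/4 = ((18*60)*(-55))/4 = (1080*(-55))/4 = (1/4)*(-59400) = -14850)
E(V) = 22 + V
(b + 5009676)*(-3974487 + E(2050)) = (-14850 + 5009676)*(-3974487 + (22 + 2050)) = 4994826*(-3974487 + 2072) = 4994826*(-3972415) = -19841521724790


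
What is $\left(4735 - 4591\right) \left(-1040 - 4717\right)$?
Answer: $-829008$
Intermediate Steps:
$\left(4735 - 4591\right) \left(-1040 - 4717\right) = 144 \left(-5757\right) = -829008$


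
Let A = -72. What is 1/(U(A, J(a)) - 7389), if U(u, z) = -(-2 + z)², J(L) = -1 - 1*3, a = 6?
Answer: -1/7425 ≈ -0.00013468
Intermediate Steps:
J(L) = -4 (J(L) = -1 - 3 = -4)
1/(U(A, J(a)) - 7389) = 1/(-(-2 - 4)² - 7389) = 1/(-1*(-6)² - 7389) = 1/(-1*36 - 7389) = 1/(-36 - 7389) = 1/(-7425) = -1/7425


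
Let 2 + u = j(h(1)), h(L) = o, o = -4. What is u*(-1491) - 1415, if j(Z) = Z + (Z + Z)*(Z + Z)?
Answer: -87893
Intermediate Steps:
h(L) = -4
j(Z) = Z + 4*Z**2 (j(Z) = Z + (2*Z)*(2*Z) = Z + 4*Z**2)
u = 58 (u = -2 - 4*(1 + 4*(-4)) = -2 - 4*(1 - 16) = -2 - 4*(-15) = -2 + 60 = 58)
u*(-1491) - 1415 = 58*(-1491) - 1415 = -86478 - 1415 = -87893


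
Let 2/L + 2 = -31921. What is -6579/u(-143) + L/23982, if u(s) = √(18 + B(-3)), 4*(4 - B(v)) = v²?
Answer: -1/382788693 - 13158*√79/79 ≈ -1480.4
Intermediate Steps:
L = -2/31923 (L = 2/(-2 - 31921) = 2/(-31923) = 2*(-1/31923) = -2/31923 ≈ -6.2651e-5)
B(v) = 4 - v²/4
u(s) = √79/2 (u(s) = √(18 + (4 - ¼*(-3)²)) = √(18 + (4 - ¼*9)) = √(18 + (4 - 9/4)) = √(18 + 7/4) = √(79/4) = √79/2)
-6579/u(-143) + L/23982 = -6579*2*√79/79 - 2/31923/23982 = -13158*√79/79 - 2/31923*1/23982 = -13158*√79/79 - 1/382788693 = -1/382788693 - 13158*√79/79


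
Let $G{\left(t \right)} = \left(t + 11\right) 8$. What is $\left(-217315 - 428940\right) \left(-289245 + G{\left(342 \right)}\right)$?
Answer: $185101003355$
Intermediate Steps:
$G{\left(t \right)} = 88 + 8 t$ ($G{\left(t \right)} = \left(11 + t\right) 8 = 88 + 8 t$)
$\left(-217315 - 428940\right) \left(-289245 + G{\left(342 \right)}\right) = \left(-217315 - 428940\right) \left(-289245 + \left(88 + 8 \cdot 342\right)\right) = - 646255 \left(-289245 + \left(88 + 2736\right)\right) = - 646255 \left(-289245 + 2824\right) = \left(-646255\right) \left(-286421\right) = 185101003355$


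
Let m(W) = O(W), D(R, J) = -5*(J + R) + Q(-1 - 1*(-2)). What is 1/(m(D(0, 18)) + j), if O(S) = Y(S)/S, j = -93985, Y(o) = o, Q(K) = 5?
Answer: -1/93984 ≈ -1.0640e-5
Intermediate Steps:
D(R, J) = 5 - 5*J - 5*R (D(R, J) = -5*(J + R) + 5 = (-5*J - 5*R) + 5 = 5 - 5*J - 5*R)
O(S) = 1 (O(S) = S/S = 1)
m(W) = 1
1/(m(D(0, 18)) + j) = 1/(1 - 93985) = 1/(-93984) = -1/93984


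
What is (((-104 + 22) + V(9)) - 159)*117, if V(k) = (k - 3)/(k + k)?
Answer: -28158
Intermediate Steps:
V(k) = (-3 + k)/(2*k) (V(k) = (-3 + k)/((2*k)) = (-3 + k)*(1/(2*k)) = (-3 + k)/(2*k))
(((-104 + 22) + V(9)) - 159)*117 = (((-104 + 22) + (½)*(-3 + 9)/9) - 159)*117 = ((-82 + (½)*(⅑)*6) - 159)*117 = ((-82 + ⅓) - 159)*117 = (-245/3 - 159)*117 = -722/3*117 = -28158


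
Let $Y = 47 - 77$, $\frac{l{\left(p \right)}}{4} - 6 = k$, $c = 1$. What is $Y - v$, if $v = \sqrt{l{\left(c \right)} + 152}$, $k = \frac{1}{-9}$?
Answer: $-30 - \frac{2 \sqrt{395}}{3} \approx -43.25$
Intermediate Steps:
$k = - \frac{1}{9} \approx -0.11111$
$l{\left(p \right)} = \frac{212}{9}$ ($l{\left(p \right)} = 24 + 4 \left(- \frac{1}{9}\right) = 24 - \frac{4}{9} = \frac{212}{9}$)
$v = \frac{2 \sqrt{395}}{3}$ ($v = \sqrt{\frac{212}{9} + 152} = \sqrt{\frac{1580}{9}} = \frac{2 \sqrt{395}}{3} \approx 13.25$)
$Y = -30$ ($Y = 47 - 77 = -30$)
$Y - v = -30 - \frac{2 \sqrt{395}}{3}$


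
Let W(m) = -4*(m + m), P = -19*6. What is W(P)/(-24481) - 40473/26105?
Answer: -1014627273/639076505 ≈ -1.5876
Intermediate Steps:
P = -114
W(m) = -8*m
W(P)/(-24481) - 40473/26105 = -8*(-114)/(-24481) - 40473/26105 = 912*(-1/24481) - 40473*1/26105 = -912/24481 - 40473/26105 = -1014627273/639076505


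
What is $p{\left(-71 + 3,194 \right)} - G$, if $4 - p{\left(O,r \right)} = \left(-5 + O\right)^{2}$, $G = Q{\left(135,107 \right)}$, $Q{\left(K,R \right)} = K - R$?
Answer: $-5353$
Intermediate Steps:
$G = 28$ ($G = 135 - 107 = 28$)
$p{\left(O,r \right)} = 4 - \left(-5 + O\right)^{2}$
$p{\left(-71 + 3,194 \right)} - G = \left(4 - \left(-5 + \left(-71 + 3\right)\right)^{2}\right) - 28 = \left(4 - \left(-5 - 68\right)^{2}\right) - 28 = \left(4 - \left(-73\right)^{2}\right) - 28 = \left(4 - 5329\right) - 28 = -5325 - 28 = -5353$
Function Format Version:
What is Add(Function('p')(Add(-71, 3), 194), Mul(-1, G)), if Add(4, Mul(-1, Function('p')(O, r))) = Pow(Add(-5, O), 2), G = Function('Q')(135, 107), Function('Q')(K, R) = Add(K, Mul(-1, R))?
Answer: -5353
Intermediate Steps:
G = 28 (G = Add(135, Mul(-1, 107)) = Add(135, -107) = 28)
Function('p')(O, r) = Add(4, Mul(-1, Pow(Add(-5, O), 2)))
Add(Function('p')(Add(-71, 3), 194), Mul(-1, G)) = Add(Add(4, Mul(-1, Pow(Add(-5, Add(-71, 3)), 2))), Mul(-1, 28)) = Add(Add(4, Mul(-1, Pow(Add(-5, -68), 2))), -28) = Add(Add(4, Mul(-1, Pow(-73, 2))), -28) = Add(Add(4, Mul(-1, 5329)), -28) = Add(Add(4, -5329), -28) = Add(-5325, -28) = -5353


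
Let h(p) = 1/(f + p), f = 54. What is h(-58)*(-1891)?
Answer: 1891/4 ≈ 472.75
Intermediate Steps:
h(p) = 1/(54 + p)
h(-58)*(-1891) = -1891/(54 - 58) = -1891/(-4) = -¼*(-1891) = 1891/4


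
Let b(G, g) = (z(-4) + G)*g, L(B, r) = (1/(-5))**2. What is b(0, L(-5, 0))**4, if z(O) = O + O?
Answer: 4096/390625 ≈ 0.010486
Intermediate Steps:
z(O) = 2*O
L(B, r) = 1/25 (L(B, r) = (-1/5)**2 = 1/25)
b(G, g) = g*(-8 + G) (b(G, g) = (2*(-4) + G)*g = (-8 + G)*g = g*(-8 + G))
b(0, L(-5, 0))**4 = ((-8 + 0)/25)**4 = ((1/25)*(-8))**4 = (-8/25)**4 = 4096/390625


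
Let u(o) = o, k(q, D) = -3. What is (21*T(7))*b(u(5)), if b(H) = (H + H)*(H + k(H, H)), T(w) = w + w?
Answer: 5880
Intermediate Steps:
T(w) = 2*w
b(H) = 2*H*(-3 + H) (b(H) = (H + H)*(H - 3) = (2*H)*(-3 + H) = 2*H*(-3 + H))
(21*T(7))*b(u(5)) = (21*(2*7))*(2*5*(-3 + 5)) = (21*14)*(2*5*2) = 294*20 = 5880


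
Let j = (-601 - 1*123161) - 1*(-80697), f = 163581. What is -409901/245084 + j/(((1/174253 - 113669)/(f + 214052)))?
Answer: 544294395645823909/3804403639904 ≈ 1.4307e+5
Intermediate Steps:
j = -43065 (j = (-601 - 123161) + 80697 = -123762 + 80697 = -43065)
-409901/245084 + j/(((1/174253 - 113669)/(f + 214052))) = -409901/245084 - 43065*(163581 + 214052)/(1/174253 - 113669) = -409901*1/245084 - 43065*377633/(1/174253 - 113669) = -409901/245084 - 43065/((-19807164256/174253*1/377633)) = -409901/245084 - 43065/(-19807164256/65803683149) = -409901/245084 - 43065*(-65803683149/19807164256) = -409901/245084 + 8883497225115/62091424 = 544294395645823909/3804403639904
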